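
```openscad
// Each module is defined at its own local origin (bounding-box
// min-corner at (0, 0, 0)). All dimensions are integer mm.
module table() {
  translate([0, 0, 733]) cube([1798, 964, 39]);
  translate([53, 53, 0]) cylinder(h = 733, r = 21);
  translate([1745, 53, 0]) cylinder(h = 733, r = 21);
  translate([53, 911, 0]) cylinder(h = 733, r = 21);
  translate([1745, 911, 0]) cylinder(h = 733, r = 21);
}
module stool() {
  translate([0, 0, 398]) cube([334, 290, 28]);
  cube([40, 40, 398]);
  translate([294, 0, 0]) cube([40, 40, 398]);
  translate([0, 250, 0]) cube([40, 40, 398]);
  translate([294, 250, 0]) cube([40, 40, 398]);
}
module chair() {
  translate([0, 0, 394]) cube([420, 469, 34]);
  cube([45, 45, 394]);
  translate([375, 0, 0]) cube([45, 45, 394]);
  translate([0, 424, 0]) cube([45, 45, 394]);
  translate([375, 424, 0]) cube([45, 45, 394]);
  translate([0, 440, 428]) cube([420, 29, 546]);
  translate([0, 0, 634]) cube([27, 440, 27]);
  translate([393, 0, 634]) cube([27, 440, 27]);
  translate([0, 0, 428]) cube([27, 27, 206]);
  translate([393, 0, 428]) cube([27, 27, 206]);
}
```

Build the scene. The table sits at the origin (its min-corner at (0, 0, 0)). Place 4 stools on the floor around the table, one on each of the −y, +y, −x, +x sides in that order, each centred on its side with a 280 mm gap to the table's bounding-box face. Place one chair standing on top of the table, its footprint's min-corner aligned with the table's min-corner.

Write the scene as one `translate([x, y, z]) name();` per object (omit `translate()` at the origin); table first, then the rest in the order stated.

table();
translate([732, -570, 0]) stool();
translate([732, 1244, 0]) stool();
translate([-614, 337, 0]) stool();
translate([2078, 337, 0]) stool();
translate([0, 0, 772]) chair();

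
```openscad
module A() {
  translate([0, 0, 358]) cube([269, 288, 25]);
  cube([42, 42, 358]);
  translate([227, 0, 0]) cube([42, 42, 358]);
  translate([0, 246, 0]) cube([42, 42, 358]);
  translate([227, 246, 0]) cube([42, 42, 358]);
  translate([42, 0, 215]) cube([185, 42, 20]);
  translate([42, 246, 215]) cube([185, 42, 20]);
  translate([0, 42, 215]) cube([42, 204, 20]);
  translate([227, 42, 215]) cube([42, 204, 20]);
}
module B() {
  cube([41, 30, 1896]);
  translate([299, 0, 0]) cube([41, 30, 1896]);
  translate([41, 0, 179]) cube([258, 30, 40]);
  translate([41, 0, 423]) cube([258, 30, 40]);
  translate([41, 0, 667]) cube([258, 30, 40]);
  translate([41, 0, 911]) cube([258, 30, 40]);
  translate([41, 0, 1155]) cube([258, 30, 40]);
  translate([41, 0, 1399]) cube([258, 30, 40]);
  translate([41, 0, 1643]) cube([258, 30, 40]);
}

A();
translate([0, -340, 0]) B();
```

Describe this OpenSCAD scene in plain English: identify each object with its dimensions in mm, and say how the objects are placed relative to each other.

A is a four-legged stool. The seat is 269×288 mm, 25 mm thick, top at z = 383 mm. It stands on four square legs, each 42×42 mm in cross-section, from z = 0 to the seat underside, each flush with a corner of the seat. Four stretchers, 42 mm wide and 20 mm tall, connect adjacent legs with their undersides at z = 215 mm, each running between the inner faces of the legs it joins and aligned with the legs' outer faces on the other axis.

B is a straight ladder. Two 41×30 mm vertical rails, 1896 mm tall, stand 340 mm apart (outside-to-outside) with their front faces coplanar on the −y side. 7 rungs, each 30 mm deep and 40 mm tall, span between the inner faces of the rails, front faces flush with the rails. The lowest rung's underside is at z = 179 mm and rungs are spaced 244 mm apart (underside to underside).

The ladder is on the floor beside the stool on its −y side.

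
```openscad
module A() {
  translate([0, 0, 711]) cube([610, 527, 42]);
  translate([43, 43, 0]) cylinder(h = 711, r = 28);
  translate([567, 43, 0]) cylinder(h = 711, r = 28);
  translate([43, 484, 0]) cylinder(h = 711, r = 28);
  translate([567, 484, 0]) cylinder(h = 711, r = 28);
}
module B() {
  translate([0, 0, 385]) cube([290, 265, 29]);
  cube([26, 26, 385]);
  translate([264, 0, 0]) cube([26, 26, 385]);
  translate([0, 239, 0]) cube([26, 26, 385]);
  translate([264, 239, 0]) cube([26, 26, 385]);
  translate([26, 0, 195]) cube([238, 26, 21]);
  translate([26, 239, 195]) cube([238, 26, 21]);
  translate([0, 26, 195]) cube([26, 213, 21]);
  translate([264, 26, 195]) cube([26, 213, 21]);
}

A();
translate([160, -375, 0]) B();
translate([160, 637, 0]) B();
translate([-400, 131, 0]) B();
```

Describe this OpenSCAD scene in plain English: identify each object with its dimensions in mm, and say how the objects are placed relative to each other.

A is a rectangular dining table. The top is 610×527×42 mm with its upper surface at z = 753 mm. It stands on four round legs of 56 mm diameter, each leg's bounding box inset 15 mm from the nearest pair of top edges, running from the floor to the underside of the top.

B is a four-legged stool. The seat is a 290×265×29 mm slab whose top surface is at z = 414 mm; four square legs, each 26×26 mm in cross-section, run from the floor (z = 0) to the underside of the seat, each flush with a corner of the seat. Four stretchers, 26 mm wide and 21 mm tall, connect adjacent legs with their undersides at z = 195 mm, each running between the inner faces of the legs it joins and aligned with the legs' outer faces on the other axis.

Three stools sit around the table at the −y, +y, −x sides.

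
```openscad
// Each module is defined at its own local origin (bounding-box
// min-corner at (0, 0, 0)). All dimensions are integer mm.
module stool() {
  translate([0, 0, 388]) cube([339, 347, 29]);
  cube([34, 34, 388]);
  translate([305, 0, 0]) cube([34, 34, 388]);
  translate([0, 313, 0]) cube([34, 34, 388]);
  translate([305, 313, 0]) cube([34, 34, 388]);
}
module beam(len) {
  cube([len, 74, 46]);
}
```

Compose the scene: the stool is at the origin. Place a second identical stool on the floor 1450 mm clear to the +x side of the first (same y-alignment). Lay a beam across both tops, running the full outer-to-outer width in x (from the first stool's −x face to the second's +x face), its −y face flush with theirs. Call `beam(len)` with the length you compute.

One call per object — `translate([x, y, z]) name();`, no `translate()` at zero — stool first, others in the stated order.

stool();
translate([1789, 0, 0]) stool();
translate([0, 0, 417]) beam(2128);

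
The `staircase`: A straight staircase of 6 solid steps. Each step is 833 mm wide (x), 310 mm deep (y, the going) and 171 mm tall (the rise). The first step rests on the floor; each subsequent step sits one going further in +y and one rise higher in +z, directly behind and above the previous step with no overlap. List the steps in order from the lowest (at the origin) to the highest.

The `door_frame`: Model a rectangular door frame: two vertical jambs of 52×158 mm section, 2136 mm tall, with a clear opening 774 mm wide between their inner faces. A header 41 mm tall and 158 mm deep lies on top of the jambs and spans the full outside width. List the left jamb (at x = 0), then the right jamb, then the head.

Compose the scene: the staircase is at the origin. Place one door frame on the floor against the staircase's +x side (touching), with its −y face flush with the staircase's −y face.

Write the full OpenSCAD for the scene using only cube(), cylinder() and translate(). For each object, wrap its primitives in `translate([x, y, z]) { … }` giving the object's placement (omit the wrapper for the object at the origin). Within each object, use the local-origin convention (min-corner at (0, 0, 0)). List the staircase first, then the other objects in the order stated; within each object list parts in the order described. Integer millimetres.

cube([833, 310, 171]);
translate([0, 310, 171]) cube([833, 310, 171]);
translate([0, 620, 342]) cube([833, 310, 171]);
translate([0, 930, 513]) cube([833, 310, 171]);
translate([0, 1240, 684]) cube([833, 310, 171]);
translate([0, 1550, 855]) cube([833, 310, 171]);
translate([833, 0, 0]) {
  cube([52, 158, 2136]);
  translate([826, 0, 0]) cube([52, 158, 2136]);
  translate([0, 0, 2136]) cube([878, 158, 41]);
}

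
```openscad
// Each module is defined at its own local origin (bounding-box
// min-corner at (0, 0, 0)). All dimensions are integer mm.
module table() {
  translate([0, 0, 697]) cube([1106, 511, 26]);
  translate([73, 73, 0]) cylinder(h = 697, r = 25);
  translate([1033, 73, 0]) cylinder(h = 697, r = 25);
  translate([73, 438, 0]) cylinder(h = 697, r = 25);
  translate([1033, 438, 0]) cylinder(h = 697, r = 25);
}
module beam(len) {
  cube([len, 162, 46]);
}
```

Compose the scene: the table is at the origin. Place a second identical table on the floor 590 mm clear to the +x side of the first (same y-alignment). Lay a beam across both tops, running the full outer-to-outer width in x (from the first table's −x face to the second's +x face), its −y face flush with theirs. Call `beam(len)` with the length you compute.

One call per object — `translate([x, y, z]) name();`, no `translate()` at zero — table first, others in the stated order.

table();
translate([1696, 0, 0]) table();
translate([0, 0, 723]) beam(2802);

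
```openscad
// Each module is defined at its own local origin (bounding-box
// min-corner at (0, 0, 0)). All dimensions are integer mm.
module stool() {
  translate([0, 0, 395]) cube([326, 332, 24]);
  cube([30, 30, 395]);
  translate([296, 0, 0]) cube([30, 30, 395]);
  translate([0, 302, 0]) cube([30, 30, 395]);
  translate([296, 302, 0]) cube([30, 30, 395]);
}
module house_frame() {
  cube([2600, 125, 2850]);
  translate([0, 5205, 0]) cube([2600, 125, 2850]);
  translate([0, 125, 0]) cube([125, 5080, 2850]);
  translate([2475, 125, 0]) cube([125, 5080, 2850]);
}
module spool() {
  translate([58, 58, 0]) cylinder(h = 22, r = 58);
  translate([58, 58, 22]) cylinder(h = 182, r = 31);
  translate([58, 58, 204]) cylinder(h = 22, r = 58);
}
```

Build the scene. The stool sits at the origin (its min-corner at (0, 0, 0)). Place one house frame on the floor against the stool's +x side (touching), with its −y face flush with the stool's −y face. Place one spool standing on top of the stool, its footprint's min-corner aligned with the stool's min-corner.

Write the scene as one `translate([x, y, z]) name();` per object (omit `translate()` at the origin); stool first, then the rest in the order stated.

stool();
translate([326, 0, 0]) house_frame();
translate([0, 0, 419]) spool();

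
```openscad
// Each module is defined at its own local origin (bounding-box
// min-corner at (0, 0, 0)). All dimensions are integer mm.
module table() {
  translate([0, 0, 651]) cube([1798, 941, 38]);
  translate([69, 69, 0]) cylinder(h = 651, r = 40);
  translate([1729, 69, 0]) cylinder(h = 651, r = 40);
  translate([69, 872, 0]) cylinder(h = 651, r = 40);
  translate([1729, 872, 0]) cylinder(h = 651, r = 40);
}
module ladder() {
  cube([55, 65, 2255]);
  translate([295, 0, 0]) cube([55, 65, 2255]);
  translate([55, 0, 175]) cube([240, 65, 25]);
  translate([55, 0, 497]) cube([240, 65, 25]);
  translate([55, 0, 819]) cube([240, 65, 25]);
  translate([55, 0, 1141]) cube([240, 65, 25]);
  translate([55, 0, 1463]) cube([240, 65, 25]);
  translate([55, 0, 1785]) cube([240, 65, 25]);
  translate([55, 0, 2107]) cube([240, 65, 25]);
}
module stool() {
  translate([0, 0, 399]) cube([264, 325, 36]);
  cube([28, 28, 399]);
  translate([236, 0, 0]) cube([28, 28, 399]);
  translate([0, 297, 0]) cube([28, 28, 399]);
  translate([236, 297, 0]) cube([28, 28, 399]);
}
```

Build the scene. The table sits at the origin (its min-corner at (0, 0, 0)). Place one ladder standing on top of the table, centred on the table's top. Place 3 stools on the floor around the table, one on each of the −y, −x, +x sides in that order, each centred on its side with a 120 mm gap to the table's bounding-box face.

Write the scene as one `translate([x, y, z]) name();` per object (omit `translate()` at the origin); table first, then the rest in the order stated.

table();
translate([724, 438, 689]) ladder();
translate([767, -445, 0]) stool();
translate([-384, 308, 0]) stool();
translate([1918, 308, 0]) stool();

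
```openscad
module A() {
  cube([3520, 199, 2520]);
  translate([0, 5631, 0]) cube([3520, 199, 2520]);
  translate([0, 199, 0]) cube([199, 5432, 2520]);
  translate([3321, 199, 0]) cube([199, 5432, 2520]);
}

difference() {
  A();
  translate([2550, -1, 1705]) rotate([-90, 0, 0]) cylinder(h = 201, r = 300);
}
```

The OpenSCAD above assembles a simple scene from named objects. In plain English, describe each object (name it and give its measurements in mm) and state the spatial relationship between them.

A is a box-shaped house frame (walls only): outside footprint 3520×5830 mm, wall height 2520 mm, wall thickness 199 mm. The two y-facing walls run the full x-width; the two x-facing walls fit between the inner faces of the y-facing walls.

The house frame has a circular hole of radius 300 mm through its front wall, centred at (x = 2550, z = 1705).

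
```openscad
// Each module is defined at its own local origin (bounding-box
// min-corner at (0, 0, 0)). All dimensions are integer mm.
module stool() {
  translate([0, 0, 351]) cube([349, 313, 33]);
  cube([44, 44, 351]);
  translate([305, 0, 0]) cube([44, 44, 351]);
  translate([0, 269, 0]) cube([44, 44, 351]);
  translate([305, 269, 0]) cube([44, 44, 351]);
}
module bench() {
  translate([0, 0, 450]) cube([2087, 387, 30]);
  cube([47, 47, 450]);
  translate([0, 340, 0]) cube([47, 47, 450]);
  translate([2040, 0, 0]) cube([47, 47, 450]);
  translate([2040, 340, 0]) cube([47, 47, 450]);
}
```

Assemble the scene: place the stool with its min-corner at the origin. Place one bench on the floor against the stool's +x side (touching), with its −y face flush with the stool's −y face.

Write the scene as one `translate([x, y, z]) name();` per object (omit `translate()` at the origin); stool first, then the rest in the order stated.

stool();
translate([349, 0, 0]) bench();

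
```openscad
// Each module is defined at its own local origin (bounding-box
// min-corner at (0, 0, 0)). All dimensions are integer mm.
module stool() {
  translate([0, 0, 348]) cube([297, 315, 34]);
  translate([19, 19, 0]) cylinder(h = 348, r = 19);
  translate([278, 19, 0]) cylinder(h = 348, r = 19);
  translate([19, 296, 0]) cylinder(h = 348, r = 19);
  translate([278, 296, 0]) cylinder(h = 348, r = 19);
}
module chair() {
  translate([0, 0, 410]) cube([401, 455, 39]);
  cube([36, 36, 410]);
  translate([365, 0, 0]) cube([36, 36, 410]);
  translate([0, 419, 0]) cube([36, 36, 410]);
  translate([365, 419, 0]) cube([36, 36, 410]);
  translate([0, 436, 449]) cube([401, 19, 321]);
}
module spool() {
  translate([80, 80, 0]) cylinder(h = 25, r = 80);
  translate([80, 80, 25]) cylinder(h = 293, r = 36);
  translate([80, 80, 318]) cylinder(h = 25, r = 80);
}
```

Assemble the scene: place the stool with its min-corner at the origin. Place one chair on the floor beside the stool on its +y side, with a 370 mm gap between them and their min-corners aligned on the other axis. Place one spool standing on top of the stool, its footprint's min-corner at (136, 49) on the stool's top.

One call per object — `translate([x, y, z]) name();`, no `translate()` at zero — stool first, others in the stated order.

stool();
translate([0, 685, 0]) chair();
translate([136, 49, 382]) spool();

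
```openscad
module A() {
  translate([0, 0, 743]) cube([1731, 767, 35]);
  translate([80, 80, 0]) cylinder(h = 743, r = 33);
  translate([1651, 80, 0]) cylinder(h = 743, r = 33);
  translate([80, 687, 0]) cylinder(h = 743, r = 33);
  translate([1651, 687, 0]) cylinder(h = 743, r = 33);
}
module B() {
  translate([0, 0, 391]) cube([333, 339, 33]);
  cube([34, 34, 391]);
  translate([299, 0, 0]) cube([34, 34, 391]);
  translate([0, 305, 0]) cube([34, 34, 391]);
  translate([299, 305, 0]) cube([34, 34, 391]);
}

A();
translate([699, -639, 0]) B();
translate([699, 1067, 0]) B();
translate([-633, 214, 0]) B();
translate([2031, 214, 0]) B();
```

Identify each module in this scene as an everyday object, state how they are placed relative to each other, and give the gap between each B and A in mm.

A is a table. B is a stool. Four stools sit around the table at the −y, +y, −x, +x sides. The gap between each stool and the table is 300 mm.

Each stool's nearest face is 300 mm from the table's bounding box.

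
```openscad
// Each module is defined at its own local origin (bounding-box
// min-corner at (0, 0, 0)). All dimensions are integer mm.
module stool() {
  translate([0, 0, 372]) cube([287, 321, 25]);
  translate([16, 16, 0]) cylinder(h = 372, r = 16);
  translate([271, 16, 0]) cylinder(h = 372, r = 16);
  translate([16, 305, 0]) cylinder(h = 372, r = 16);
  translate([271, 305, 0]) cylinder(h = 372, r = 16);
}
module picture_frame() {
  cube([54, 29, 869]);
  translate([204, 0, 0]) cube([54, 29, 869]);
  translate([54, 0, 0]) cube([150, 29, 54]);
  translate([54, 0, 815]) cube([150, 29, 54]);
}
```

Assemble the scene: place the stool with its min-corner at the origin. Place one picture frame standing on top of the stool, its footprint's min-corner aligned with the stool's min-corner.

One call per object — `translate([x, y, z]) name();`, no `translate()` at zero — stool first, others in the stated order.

stool();
translate([0, 0, 397]) picture_frame();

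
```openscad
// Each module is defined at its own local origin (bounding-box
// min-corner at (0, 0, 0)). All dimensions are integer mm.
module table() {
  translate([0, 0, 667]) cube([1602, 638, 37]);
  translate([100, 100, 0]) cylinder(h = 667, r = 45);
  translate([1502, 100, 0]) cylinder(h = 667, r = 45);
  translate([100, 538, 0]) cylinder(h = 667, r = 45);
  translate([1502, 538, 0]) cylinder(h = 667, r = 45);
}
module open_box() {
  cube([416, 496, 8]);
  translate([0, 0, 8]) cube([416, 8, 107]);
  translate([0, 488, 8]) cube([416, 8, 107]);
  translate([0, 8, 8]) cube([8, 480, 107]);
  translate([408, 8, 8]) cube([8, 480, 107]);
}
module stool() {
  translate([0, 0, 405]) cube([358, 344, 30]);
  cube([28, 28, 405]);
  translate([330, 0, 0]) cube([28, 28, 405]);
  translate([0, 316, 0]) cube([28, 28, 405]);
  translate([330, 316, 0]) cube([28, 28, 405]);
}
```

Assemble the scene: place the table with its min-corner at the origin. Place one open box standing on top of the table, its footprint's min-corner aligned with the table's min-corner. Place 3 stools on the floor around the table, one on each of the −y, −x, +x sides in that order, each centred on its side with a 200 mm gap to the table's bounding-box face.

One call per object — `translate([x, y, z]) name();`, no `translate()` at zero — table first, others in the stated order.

table();
translate([0, 0, 704]) open_box();
translate([622, -544, 0]) stool();
translate([-558, 147, 0]) stool();
translate([1802, 147, 0]) stool();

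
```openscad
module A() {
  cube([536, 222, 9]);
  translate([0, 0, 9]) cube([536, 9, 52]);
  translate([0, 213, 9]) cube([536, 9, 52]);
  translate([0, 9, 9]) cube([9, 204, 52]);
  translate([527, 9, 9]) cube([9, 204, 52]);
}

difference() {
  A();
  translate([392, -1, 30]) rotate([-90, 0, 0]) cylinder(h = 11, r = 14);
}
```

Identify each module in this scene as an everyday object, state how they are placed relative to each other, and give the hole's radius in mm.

The subtracted cylinder has r = 14 mm.

A is an open box. The open box has a circular hole through its front wall. The hole's radius is 14 mm.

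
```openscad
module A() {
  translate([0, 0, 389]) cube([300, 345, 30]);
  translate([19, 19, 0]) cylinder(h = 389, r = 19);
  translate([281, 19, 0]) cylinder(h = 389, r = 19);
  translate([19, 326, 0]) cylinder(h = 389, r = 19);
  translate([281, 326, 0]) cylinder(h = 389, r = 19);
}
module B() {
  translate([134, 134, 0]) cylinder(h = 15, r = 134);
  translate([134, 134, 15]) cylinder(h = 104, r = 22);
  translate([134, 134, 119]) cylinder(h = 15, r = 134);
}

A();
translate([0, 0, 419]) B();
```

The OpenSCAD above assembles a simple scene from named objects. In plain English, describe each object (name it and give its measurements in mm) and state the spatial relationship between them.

A is a four-legged stool. The seat is a 300×345×30 mm slab whose top surface is at z = 419 mm; four round legs, each 38 mm in diameter, run from the floor (z = 0) to the underside of the seat, each leg's axis is inset half a diameter from the nearest pair of seat edges (so the leg's bounding box is flush with the corner).

B is a spool: two coaxial disc flanges of radius 134 mm and thickness 15 mm, joined by a core cylinder of radius 22 mm and height 104 mm. The lower flange rests on z = 0 and the three cylinders share a vertical axis.

The spool is on top of the stool.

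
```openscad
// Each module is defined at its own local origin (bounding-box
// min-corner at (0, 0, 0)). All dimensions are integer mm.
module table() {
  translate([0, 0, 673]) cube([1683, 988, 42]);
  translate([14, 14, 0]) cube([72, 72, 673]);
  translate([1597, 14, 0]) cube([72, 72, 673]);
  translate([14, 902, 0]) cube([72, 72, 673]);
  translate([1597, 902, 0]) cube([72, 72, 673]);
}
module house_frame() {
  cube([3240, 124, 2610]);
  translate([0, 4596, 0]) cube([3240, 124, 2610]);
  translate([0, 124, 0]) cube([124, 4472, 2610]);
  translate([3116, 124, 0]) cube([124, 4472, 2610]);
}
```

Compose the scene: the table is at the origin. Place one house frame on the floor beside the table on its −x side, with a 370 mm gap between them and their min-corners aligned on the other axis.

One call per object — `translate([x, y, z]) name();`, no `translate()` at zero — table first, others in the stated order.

table();
translate([-3610, 0, 0]) house_frame();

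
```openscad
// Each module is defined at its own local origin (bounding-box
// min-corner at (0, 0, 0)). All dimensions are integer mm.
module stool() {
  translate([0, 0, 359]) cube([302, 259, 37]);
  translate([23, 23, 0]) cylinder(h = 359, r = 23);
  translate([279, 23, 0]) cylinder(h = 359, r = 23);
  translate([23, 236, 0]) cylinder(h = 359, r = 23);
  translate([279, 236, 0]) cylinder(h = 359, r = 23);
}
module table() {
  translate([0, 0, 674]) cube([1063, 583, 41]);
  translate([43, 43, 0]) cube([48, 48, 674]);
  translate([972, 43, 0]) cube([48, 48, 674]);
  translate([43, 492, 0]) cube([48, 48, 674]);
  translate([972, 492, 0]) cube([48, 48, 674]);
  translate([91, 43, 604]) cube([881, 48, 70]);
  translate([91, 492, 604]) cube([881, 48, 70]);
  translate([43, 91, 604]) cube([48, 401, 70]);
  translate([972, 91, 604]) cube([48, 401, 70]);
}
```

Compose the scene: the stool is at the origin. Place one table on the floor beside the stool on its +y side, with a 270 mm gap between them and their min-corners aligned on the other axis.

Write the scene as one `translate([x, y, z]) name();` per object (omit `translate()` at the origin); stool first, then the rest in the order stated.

stool();
translate([0, 529, 0]) table();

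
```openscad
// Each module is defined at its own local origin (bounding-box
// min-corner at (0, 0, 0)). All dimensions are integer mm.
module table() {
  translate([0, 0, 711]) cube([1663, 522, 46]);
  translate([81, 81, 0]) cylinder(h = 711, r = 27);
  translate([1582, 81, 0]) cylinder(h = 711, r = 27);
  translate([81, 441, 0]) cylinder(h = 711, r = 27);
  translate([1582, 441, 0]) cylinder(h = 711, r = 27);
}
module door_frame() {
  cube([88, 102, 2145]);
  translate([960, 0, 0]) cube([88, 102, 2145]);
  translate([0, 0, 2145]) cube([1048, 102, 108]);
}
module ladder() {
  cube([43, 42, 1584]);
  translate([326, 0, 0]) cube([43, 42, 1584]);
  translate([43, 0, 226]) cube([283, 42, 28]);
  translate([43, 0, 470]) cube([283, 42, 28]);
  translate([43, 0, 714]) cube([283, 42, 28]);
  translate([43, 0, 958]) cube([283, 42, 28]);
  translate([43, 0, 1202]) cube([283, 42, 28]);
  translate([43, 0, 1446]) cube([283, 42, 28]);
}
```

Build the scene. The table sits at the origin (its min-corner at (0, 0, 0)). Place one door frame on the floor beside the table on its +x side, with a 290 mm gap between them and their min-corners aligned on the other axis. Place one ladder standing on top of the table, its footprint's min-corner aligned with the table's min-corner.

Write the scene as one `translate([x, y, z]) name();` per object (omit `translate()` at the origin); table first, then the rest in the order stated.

table();
translate([1953, 0, 0]) door_frame();
translate([0, 0, 757]) ladder();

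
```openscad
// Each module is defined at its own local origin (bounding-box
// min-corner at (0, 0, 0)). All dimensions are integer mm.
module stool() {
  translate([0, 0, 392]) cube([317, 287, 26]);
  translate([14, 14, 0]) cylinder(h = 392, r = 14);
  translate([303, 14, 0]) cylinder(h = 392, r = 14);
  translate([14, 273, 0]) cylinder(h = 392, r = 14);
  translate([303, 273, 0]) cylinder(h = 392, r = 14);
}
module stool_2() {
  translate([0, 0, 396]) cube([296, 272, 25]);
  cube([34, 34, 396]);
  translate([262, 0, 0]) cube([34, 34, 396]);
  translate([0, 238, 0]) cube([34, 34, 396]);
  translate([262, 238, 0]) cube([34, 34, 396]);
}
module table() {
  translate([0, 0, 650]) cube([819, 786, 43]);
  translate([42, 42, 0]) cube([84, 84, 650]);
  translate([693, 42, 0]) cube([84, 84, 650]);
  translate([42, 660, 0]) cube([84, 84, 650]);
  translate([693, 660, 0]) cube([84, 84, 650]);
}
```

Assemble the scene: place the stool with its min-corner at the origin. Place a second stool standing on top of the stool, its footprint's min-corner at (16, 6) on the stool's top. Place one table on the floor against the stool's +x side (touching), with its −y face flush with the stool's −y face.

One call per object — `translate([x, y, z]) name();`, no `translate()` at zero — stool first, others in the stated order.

stool();
translate([16, 6, 418]) stool_2();
translate([317, 0, 0]) table();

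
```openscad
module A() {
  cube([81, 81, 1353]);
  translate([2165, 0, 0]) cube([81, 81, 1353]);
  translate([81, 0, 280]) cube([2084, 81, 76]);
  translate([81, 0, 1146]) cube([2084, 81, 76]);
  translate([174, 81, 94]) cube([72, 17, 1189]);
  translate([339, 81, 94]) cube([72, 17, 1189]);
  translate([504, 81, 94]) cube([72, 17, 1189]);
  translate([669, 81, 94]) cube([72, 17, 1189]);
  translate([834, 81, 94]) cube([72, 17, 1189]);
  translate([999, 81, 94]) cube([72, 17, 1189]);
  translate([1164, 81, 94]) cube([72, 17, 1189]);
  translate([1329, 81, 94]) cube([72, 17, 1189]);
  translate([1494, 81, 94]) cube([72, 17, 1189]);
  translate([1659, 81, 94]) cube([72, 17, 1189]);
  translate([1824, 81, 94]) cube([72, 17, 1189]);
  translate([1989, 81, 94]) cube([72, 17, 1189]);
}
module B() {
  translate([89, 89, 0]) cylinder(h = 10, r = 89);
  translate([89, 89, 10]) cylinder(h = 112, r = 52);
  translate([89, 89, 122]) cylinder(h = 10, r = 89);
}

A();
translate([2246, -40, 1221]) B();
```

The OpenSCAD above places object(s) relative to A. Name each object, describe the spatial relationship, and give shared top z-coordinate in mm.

Both tops at z = 1353 mm.

A is a fence section. B is a spool. The spool is beside the fence section with their tops flush at z = 1353. The shared top z-coordinate is 1353 mm.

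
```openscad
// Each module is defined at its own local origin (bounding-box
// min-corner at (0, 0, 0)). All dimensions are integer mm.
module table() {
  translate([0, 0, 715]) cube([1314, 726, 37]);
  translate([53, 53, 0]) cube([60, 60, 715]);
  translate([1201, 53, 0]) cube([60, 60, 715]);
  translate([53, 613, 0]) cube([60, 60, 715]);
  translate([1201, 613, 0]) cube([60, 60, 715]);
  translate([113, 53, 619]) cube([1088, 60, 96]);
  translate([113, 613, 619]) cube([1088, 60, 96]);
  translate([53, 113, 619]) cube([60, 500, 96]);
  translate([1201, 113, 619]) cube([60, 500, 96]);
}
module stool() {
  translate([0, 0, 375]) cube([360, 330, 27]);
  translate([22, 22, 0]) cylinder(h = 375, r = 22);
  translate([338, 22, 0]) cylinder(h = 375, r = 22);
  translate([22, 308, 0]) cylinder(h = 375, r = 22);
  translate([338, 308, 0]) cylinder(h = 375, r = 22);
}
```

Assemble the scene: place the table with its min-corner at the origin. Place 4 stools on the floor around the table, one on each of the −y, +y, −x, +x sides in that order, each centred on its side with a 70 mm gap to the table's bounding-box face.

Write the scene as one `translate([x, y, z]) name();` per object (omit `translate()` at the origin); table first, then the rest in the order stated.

table();
translate([477, -400, 0]) stool();
translate([477, 796, 0]) stool();
translate([-430, 198, 0]) stool();
translate([1384, 198, 0]) stool();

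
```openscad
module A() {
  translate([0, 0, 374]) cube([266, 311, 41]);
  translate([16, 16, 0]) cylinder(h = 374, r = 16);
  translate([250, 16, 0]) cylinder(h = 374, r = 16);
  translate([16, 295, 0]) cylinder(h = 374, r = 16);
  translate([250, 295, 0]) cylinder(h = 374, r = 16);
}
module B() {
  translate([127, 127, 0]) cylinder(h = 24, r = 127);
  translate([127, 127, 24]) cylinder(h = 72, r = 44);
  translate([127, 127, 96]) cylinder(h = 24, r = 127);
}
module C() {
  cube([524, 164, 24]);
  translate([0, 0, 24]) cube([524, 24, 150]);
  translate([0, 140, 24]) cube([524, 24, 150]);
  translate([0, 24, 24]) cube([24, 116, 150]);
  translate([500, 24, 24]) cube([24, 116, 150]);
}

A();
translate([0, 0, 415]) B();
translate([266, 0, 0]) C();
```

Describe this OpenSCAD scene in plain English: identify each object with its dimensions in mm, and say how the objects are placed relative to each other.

A is a four-legged stool. The seat is a 266×311×41 mm slab whose top surface is at z = 415 mm; four round legs, each 32 mm in diameter, run from the floor (z = 0) to the underside of the seat, each leg's axis is inset half a diameter from the nearest pair of seat edges (so the leg's bounding box is flush with the corner).

B is a spool: two coaxial disc flanges of radius 127 mm and thickness 24 mm, joined by a core cylinder of radius 44 mm and height 72 mm. The lower flange rests on z = 0 and the three cylinders share a vertical axis.

C is an open-topped rectangular box: outside dimensions 524×164×174 mm, with a uniform wall and base thickness of 24 mm. The base is a full 524×164 slab on the floor; four walls sit on top of the base. The front and back walls (the −y and +y sides) span the full width; the two side walls fit between them.

The spool is on top of the stool. The open box is against the stool's +x side, with their −y faces flush.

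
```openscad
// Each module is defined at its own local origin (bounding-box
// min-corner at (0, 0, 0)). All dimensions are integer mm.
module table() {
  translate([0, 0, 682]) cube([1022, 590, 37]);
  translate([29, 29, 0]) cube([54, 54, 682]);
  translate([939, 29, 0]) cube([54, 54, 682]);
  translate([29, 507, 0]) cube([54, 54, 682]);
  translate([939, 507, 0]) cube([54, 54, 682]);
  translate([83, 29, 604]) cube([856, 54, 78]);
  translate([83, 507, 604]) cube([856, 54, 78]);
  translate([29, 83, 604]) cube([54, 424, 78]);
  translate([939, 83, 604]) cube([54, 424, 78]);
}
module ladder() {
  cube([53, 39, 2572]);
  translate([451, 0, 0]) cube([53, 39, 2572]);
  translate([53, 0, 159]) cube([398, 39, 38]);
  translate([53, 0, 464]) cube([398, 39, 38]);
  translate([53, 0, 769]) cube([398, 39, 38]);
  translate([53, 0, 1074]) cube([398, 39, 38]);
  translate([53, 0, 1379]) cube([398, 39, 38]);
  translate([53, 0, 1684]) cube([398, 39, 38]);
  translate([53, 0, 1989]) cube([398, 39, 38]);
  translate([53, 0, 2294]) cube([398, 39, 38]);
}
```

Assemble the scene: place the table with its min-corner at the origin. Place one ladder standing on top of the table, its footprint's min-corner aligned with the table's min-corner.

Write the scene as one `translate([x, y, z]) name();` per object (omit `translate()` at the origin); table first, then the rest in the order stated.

table();
translate([0, 0, 719]) ladder();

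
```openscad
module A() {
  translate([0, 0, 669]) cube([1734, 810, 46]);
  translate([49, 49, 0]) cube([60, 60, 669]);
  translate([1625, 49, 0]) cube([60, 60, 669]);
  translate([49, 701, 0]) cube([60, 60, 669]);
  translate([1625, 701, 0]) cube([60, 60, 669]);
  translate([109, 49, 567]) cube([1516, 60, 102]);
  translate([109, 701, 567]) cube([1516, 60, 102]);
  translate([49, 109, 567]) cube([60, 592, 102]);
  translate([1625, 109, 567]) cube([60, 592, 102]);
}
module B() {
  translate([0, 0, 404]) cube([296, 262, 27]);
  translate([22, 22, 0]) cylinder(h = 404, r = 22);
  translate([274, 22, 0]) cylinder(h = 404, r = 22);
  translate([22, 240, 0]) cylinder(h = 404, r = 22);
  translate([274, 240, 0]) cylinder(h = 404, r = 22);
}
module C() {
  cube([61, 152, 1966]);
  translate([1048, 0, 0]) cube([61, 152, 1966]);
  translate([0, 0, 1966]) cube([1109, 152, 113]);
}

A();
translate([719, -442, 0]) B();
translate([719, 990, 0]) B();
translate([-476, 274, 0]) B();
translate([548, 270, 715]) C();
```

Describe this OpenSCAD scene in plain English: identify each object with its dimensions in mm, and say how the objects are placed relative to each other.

A is a table: top 1734 mm (x) × 810 mm (y), 46 mm thick, upper face at z = 715 mm, on four 60×60 mm square legs, each inset 49 mm from the nearest pair of top edges, running from z = 0 to the bottom of the top. Four apron rails, 60 mm thick and 102 mm tall, run between adjacent legs with their top edges flush with the underside of the top and their outer faces flush with the legs' outer faces.

B is a simple wooden stool: a rectangular seat 296 mm (x) by 262 mm (y), 27 mm thick, top face at z = 431 mm, on four round legs, each 44 mm in diameter. The legs rest on z = 0, each leg's axis is inset half a diameter from the nearest pair of seat edges (so the leg's bounding box is flush with the corner).

C is a door frame. The clear opening is 987 mm wide and 1966 mm high. Two 61 mm wide jambs, 152 mm deep, stand either side of the opening from the floor to the top of the opening. A 113 mm thick head sits across the top of both jambs, spanning the full outside width of the frame.

Three stools sit around the table at the −y, +y, −x sides. The door frame is on top of the table.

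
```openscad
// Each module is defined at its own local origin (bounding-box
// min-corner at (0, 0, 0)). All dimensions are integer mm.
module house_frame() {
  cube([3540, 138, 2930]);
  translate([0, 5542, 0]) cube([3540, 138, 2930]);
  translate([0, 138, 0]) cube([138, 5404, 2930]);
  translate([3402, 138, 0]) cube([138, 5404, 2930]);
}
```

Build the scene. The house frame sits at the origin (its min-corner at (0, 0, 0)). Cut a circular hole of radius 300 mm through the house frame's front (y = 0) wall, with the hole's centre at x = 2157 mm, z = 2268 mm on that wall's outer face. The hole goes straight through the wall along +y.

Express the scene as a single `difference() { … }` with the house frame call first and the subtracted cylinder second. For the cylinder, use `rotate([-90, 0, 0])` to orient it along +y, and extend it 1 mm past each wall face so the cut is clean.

difference() {
  house_frame();
  translate([2157, -1, 2268]) rotate([-90, 0, 0]) cylinder(h = 140, r = 300);
}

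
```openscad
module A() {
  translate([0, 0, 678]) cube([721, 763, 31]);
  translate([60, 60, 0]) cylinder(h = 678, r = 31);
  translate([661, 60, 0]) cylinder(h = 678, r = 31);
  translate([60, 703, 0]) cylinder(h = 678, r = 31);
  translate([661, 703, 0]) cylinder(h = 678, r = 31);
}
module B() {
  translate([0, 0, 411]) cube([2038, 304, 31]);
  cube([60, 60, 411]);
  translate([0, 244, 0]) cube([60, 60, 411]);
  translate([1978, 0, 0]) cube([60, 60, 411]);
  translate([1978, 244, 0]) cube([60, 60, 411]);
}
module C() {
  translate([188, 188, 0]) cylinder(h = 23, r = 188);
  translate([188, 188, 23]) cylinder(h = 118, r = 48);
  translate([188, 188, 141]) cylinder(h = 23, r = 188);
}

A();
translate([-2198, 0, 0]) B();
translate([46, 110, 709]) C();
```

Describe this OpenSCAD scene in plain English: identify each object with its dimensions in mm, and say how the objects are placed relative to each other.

A is a table with a 721×763 mm rectangular top, 31 mm thick, top surface at z = 709 mm, supported by four round legs of 62 mm diameter, each leg's bounding box inset 29 mm from the nearest pair of top edges, running from the floor.

B is a bench: a 2038×304 mm seat slab, 31 mm thick, top at z = 442 mm, on four 60×60 mm square legs flush with the seat corners and standing on z = 0.

C is a spool: two coaxial disc flanges of radius 188 mm and thickness 23 mm, joined by a core cylinder of radius 48 mm and height 118 mm. The lower flange rests on z = 0 and the three cylinders share a vertical axis.

The bench is on the floor beside the table on its −x side. The spool is on top of the table.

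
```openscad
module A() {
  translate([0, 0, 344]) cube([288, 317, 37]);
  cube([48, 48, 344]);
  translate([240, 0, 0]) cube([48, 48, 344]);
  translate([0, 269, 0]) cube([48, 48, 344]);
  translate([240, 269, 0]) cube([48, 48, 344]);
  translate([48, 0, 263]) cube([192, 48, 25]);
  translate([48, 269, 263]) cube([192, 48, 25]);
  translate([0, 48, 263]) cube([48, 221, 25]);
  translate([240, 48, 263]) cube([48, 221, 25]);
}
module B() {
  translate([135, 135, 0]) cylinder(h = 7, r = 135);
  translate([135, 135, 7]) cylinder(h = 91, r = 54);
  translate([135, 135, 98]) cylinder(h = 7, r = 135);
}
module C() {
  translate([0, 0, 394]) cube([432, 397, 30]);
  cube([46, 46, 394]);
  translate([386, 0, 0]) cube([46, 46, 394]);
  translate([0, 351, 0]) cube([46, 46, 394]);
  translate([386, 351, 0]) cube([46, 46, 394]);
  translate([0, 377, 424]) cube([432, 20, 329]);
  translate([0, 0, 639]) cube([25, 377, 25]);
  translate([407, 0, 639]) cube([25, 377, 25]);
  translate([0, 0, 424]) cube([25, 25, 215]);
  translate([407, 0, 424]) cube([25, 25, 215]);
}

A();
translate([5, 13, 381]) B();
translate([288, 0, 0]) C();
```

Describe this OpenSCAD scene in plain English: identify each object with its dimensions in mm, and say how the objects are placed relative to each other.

A is a four-legged stool. The seat is a 288×317×37 mm slab whose top surface is at z = 381 mm; four square legs, each 48×48 mm in cross-section, run from the floor (z = 0) to the underside of the seat, each flush with a corner of the seat. Four stretchers, 48 mm wide and 25 mm tall, connect adjacent legs with their undersides at z = 263 mm, each running between the inner faces of the legs it joins and aligned with the legs' outer faces on the other axis.

B is a spool: two coaxial disc flanges of radius 135 mm and thickness 7 mm, joined by a core cylinder of radius 54 mm and height 91 mm. The lower flange rests on z = 0 and the three cylinders share a vertical axis.

C is a chair: 432×397 mm seat, 30 mm thick, top at z = 424 mm, on four 46 mm square corner legs flush with the seat edges. A 20 mm thick backrest slab spans the full seat width, extending 329 mm above the seat top, its back face flush with the seat's +y edge. Two armrests of 25×25 mm section run along each side from the seat's front edge to the front of the backrest, top faces 240 mm above the seat top and outer faces flush with the seat's x-edges; a 25×25 mm post under the front of each armrest stands on the seat at the front corner.

The spool is on top of the stool. The chair is against the stool's +x side, with their −y faces flush.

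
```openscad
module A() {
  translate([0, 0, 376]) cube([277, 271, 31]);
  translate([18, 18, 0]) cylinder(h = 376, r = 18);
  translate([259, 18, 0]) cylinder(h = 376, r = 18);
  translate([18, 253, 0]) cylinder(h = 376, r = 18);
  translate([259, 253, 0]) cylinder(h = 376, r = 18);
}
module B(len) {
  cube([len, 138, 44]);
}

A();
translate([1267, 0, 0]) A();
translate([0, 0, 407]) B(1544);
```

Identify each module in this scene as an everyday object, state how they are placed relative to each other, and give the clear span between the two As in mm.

A is a stool. B is a beam. A beam spans the tops of two stools. The clear span between the two stools is 990 mm.

Second stool starts at x = 1267; first ends at x = 277; clear span = 1267 − 277 = 990 mm.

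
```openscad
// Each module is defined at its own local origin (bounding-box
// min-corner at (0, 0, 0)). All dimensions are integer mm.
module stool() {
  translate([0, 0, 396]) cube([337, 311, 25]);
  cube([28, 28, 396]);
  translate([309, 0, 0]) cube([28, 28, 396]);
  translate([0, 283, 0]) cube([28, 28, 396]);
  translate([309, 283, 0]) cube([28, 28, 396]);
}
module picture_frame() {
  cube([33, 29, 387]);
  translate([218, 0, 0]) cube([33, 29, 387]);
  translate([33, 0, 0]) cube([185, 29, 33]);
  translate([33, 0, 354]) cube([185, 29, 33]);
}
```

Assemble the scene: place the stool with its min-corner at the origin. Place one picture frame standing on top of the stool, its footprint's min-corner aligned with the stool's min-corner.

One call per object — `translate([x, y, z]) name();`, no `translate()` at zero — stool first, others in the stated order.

stool();
translate([0, 0, 421]) picture_frame();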